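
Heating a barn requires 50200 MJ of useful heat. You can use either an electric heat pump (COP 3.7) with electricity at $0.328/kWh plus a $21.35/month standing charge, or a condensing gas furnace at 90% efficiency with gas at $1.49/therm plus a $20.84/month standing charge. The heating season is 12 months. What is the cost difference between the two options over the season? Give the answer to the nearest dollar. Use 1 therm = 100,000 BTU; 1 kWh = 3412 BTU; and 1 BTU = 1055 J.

$455

Heat load = 50200 MJ = 50,200,000,000 J / 1055 = 47,582,938 BTU
Gas: input = 47,582,938 / 0.90 = 52,869,932 BTU = 528.7 therm → 528.7 × $1.49 = $787.76; + 12 × $20.84 standing = $1,037.84
Heat pump: 47,582,938 BTU / 3412 = 13,950 kWh heat; / 3.7 = 3,769 kWh in → × $0.328 = $1,236.27; + 12 × $21.35 standing = $1,492.47
Difference = |$1,037.84 − $1,492.47| = $454.63 ≈ $455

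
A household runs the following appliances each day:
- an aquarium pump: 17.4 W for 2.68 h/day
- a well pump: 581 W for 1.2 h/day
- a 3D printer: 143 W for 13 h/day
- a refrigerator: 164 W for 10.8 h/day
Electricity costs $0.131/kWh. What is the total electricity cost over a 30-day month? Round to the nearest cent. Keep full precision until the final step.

aquarium pump: 17.4 W × 2.68 h × 30 d = 1,399 Wh = 1.399 kWh
well pump: 581 W × 1.2 h × 30 d = 20,916 Wh = 20.92 kWh
3D printer: 143 W × 13 h × 30 d = 55,770 Wh = 55.77 kWh
refrigerator: 164 W × 10.8 h × 30 d = 53,136 Wh = 53.14 kWh
Total energy = 1.399 + 20.92 + 55.77 + 53.14 = 131.2 kWh
Cost = 131.2 kWh × $0.131 = $17.19

$17.19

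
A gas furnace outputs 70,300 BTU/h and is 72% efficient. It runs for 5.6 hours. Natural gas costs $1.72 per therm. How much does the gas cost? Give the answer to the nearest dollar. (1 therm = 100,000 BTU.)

Heat delivered = 70,300 BTU/h × 5.6 h = 393,680 BTU
Gas input = 393,680 / 0.72 = 546,778 BTU
= 546,778 / 100,000 = 5.468 therm
Cost = 5.468 × $1.72/therm = $9.40 ≈ $9

$9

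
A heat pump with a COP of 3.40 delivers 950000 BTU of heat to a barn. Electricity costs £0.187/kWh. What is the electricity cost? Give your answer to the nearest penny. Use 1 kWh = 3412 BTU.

Heat delivered = 950,000 BTU / 3412 = 278.4 kWh
Electrical input = 278.4 kWh / 3.40 = 81.89 kWh
Cost = 81.89 × £0.187/kWh = £15.31

£15.31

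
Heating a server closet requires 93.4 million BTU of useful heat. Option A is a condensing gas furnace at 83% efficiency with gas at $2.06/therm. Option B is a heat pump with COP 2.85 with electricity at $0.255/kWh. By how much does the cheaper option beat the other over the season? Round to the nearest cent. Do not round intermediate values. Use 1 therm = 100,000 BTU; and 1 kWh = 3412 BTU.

Heat load = 93.4 × 10⁶ BTU = 93,400,000 BTU
Gas: input = 93,400,000 / 0.83 = 112,530,120 BTU = 1,125 therm → 1,125 × $2.06 = $2,318.12
Heat pump: 93,400,000 BTU / 3412 = 27,370 kWh heat; / 2.85 = 9,605 kWh in → × $0.255 = $2,449.25
Difference = |$2,318.12 − $2,449.25| = $131.13

$131.13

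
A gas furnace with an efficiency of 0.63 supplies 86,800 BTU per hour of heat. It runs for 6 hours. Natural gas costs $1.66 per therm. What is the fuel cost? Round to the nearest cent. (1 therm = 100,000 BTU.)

$13.72

Heat delivered = 86,800 BTU/h × 6 h = 520,800 BTU
Gas input = 520,800 / 0.63 = 826,667 BTU
= 826,667 / 100,000 = 8.267 therm
Cost = 8.267 × $1.66/therm = $13.72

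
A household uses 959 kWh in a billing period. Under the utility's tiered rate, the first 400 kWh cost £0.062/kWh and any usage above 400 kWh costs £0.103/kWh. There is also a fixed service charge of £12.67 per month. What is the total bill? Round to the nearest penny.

First 400 kWh × £0.062 = £24.80
Remaining 559 kWh × £0.103 = £57.58
Energy charge = £82.38; + service £12.67 = £95.05

£95.05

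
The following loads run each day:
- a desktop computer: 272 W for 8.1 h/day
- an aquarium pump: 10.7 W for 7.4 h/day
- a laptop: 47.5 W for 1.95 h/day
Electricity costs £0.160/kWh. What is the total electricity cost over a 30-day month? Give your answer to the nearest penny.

desktop computer: 272 W × 8.1 h × 30 d = 66,096 Wh = 66.1 kWh
aquarium pump: 10.7 W × 7.4 h × 30 d = 2,375 Wh = 2.375 kWh
laptop: 47.5 W × 1.95 h × 30 d = 2,779 Wh = 2.779 kWh
Total energy = 66.1 + 2.375 + 2.779 = 71.25 kWh
Cost = 71.25 kWh × £0.160 = £11.40

£11.40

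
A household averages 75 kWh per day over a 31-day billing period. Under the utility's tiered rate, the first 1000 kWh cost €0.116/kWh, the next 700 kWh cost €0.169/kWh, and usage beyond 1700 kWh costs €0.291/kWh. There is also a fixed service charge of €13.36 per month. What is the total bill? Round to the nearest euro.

Usage = 75 kWh/day × 31 days = 2325 kWh
First 1000 kWh × €0.116 = €116.00
Next 700 kWh × €0.169 = €118.30
Remaining 625 kWh × €0.291 = €181.88
Energy charge = €416.18; + service €13.36 = €429.54 ≈ €430

€430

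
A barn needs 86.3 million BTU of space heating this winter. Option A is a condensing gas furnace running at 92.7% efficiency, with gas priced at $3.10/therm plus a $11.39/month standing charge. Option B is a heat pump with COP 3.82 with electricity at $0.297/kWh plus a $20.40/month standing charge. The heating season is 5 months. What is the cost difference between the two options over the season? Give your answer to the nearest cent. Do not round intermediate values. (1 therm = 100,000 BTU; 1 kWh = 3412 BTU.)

Heat load = 86.3 × 10⁶ BTU = 86,300,000 BTU
Gas: input = 86,300,000 / 0.927 = 93,096,009 BTU = 931 therm → 931 × $3.10 = $2,885.98; + 5 × $11.39 standing = $2,942.93
Heat pump: 86,300,000 BTU / 3412 = 25,290 kWh heat; / 3.82 = 6,621 kWh in → × $0.297 = $1,966.50; + 5 × $20.40 standing = $2,068.50
Difference = |$2,942.93 − $2,068.50| = $874.42

$874.42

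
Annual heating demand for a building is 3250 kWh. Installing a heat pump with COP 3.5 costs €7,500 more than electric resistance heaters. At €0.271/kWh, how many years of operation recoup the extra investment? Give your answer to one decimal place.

11.9 years

Resistance: 3250 kWh × €0.271 = €880.75/yr
Heat pump: 3250 / 3.5 = 928.6 kWh in → × €0.271 = €251.64/yr
Annual savings = €629.11
Payback = €7,500 / €629.11 = 11.9 years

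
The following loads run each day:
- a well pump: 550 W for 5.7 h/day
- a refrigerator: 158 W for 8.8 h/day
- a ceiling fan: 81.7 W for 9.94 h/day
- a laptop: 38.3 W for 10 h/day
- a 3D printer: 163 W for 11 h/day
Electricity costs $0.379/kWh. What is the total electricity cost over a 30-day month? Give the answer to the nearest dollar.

well pump: 550 W × 5.7 h × 30 d = 94,050 Wh = 94.05 kWh
refrigerator: 158 W × 8.8 h × 30 d = 41,712 Wh = 41.71 kWh
ceiling fan: 81.7 W × 9.94 h × 30 d = 24,363 Wh = 24.36 kWh
laptop: 38.3 W × 10 h × 30 d = 11,490 Wh = 11.49 kWh
3D printer: 163 W × 11 h × 30 d = 53,790 Wh = 53.79 kWh
Total energy = 94.05 + 41.71 + 24.36 + 11.49 + 53.79 = 225.4 kWh
Cost = 225.4 kWh × $0.379 = $85.43 ≈ $85

$85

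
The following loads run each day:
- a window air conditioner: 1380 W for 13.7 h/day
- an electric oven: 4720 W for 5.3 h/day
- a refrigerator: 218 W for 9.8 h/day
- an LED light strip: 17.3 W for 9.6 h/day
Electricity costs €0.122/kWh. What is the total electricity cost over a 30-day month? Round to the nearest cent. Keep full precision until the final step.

window air conditioner: 1380 W × 13.7 h × 30 d = 567,180 Wh = 567.2 kWh
electric oven: 4720 W × 5.3 h × 30 d = 750,480 Wh = 750.5 kWh
refrigerator: 218 W × 9.8 h × 30 d = 64,092 Wh = 64.09 kWh
LED light strip: 17.3 W × 9.6 h × 30 d = 4,982 Wh = 4.982 kWh
Total energy = 567.2 + 750.5 + 64.09 + 4.982 = 1,387 kWh
Cost = 1,387 kWh × €0.122 = €169.18

€169.18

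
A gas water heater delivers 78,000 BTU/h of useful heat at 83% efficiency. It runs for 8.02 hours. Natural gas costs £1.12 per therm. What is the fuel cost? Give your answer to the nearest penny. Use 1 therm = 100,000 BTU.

Heat delivered = 78,000 BTU/h × 8.02 h = 625,560 BTU
Gas input = 625,560 / 0.83 = 753,687 BTU
= 753,687 / 100,000 = 7.537 therm
Cost = 7.537 × £1.12/therm = £8.44

£8.44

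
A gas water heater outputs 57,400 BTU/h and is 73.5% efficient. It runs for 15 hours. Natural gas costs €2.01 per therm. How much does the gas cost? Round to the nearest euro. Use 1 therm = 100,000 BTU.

Heat delivered = 57,400 BTU/h × 15 h = 861,000 BTU
Gas input = 861,000 / 0.735 = 1,171,429 BTU
= 1,171,429 / 100,000 = 11.71 therm
Cost = 11.71 × €2.01/therm = €23.55 ≈ €24

€24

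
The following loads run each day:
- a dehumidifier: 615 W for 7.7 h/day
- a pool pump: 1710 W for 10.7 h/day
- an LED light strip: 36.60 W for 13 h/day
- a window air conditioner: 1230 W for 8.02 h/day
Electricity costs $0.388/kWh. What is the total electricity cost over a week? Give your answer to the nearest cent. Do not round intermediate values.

$90.64

dehumidifier: 615 W × 7.7 h × 7 d = 33,148 Wh = 33.15 kWh
pool pump: 1710 W × 10.7 h × 7 d = 128,079 Wh = 128.1 kWh
LED light strip: 36.60 W × 13 h × 7 d = 3,331 Wh = 3.331 kWh
window air conditioner: 1230 W × 8.02 h × 7 d = 69,052 Wh = 69.05 kWh
Total energy = 33.15 + 128.1 + 3.331 + 69.05 = 233.6 kWh
Cost = 233.6 kWh × $0.388 = $90.64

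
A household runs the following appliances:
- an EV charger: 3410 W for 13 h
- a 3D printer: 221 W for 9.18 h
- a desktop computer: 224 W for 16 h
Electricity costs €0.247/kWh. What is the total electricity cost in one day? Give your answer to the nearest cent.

EV charger: 3410 W × 13 h = 44,330 Wh = 44.33 kWh
3D printer: 221 W × 9.18 h = 2,029 Wh = 2.029 kWh
desktop computer: 224 W × 16 h = 3,584 Wh = 3.584 kWh
Total energy = 44.33 + 2.029 + 3.584 = 49.94 kWh
Cost = 49.94 kWh × €0.247 = €12.34

€12.34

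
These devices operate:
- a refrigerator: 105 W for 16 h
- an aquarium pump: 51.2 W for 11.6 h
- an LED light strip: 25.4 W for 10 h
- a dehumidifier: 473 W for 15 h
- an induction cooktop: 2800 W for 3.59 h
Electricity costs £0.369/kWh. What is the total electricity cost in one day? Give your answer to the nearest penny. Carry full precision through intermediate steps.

£7.26

refrigerator: 105 W × 16 h = 1,680 Wh = 1.68 kWh
aquarium pump: 51.2 W × 11.6 h = 594 Wh = 0.5939 kWh
LED light strip: 25.4 W × 10 h = 254 Wh = 0.254 kWh
dehumidifier: 473 W × 15 h = 7,095 Wh = 7.095 kWh
induction cooktop: 2800 W × 3.59 h = 10,052 Wh = 10.05 kWh
Total energy = 1.68 + 0.5939 + 0.254 + 7.095 + 10.05 = 19.67 kWh
Cost = 19.67 kWh × £0.369 = £7.26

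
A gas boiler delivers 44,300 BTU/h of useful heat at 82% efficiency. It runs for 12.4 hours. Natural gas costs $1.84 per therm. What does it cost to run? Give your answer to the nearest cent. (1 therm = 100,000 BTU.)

$12.33

Heat delivered = 44,300 BTU/h × 12.4 h = 549,320 BTU
Gas input = 549,320 / 0.82 = 669,902 BTU
= 669,902 / 100,000 = 6.699 therm
Cost = 6.699 × $1.84/therm = $12.33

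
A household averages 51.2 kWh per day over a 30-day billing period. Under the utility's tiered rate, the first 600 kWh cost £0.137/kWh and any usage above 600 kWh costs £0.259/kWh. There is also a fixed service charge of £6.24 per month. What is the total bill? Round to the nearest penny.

Usage = 51.2 kWh/day × 30 days = 1536 kWh
First 600 kWh × £0.137 = £82.20
Remaining 936 kWh × £0.259 = £242.42
Energy charge = £324.62; + service £6.24 = £330.86

£330.86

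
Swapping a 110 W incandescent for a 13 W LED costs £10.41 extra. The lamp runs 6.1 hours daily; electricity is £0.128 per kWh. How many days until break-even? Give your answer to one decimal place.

Power saved = 110 − 13 = 97 W
Daily energy saved = 97 W × 6.1 h = 591.7 Wh = 0.5917 kWh
Daily savings = 0.5917 × £0.128 = £0.0757
Payback = £10.41 / £0.0757 per day = 137.4 days

137.4 days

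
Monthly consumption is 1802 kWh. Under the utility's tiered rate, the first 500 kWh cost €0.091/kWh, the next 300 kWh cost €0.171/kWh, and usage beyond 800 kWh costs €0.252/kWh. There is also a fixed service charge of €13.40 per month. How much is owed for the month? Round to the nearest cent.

First 500 kWh × €0.091 = €45.50
Next 300 kWh × €0.171 = €51.30
Remaining 1002 kWh × €0.252 = €252.50
Energy charge = €349.30; + service €13.40 = €362.70

€362.70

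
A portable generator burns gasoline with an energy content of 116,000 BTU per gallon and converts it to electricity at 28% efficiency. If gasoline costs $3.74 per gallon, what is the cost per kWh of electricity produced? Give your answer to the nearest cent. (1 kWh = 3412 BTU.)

$0.39

Electrical output per gallon = 116,000 BTU × 0.28 / 3412 BTU/kWh = 9.519 kWh
Cost per kWh = $3.74 / 9.519 kWh = $0.393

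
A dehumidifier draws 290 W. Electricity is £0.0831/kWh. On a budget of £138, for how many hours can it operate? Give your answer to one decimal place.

5726.4 h

Energy budget = £138 / £0.0831 per kWh = 1,661 kWh = 1,660,650 Wh
Runtime = 1,660,650 Wh / 290 W = 5,726 h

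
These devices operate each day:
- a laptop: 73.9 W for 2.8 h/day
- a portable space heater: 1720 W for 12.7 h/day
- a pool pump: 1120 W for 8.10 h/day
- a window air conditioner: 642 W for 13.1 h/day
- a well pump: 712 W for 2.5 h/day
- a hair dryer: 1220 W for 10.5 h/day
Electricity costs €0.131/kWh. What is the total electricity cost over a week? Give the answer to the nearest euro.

€50

laptop: 73.9 W × 2.8 h × 7 d = 1,448 Wh = 1.448 kWh
portable space heater: 1720 W × 12.7 h × 7 d = 152,908 Wh = 152.9 kWh
pool pump: 1120 W × 8.10 h × 7 d = 63,504 Wh = 63.5 kWh
window air conditioner: 642 W × 13.1 h × 7 d = 58,871 Wh = 58.87 kWh
well pump: 712 W × 2.5 h × 7 d = 12,460 Wh = 12.46 kWh
hair dryer: 1220 W × 10.5 h × 7 d = 89,670 Wh = 89.67 kWh
Total energy = 1.448 + 152.9 + 63.5 + 58.87 + 12.46 + 89.67 = 378.9 kWh
Cost = 378.9 kWh × €0.131 = €49.63 ≈ €50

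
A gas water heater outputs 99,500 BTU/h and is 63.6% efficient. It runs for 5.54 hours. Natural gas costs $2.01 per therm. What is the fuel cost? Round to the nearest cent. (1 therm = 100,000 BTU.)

$17.42

Heat delivered = 99,500 BTU/h × 5.54 h = 551,230 BTU
Gas input = 551,230 / 0.636 = 866,714 BTU
= 866,714 / 100,000 = 8.667 therm
Cost = 8.667 × $2.01/therm = $17.42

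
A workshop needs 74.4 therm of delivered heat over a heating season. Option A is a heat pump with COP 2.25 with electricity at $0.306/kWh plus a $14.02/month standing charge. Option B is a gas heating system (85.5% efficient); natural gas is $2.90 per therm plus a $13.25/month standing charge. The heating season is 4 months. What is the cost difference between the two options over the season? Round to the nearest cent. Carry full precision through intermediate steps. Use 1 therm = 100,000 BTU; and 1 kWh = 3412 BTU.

$47.28

Heat load = 74.4 therm × 100,000 = 7,440,000 BTU
Gas: input = 7,440,000 / 0.855 = 8,701,754 BTU = 87.02 therm → 87.02 × $2.90 = $252.35; + 4 × $13.25 standing = $305.35
Heat pump: 7,440,000 BTU / 3412 = 2,181 kWh heat; / 2.25 = 969.1 kWh in → × $0.306 = $296.55; + 4 × $14.02 standing = $352.63
Difference = |$305.35 − $352.63| = $47.28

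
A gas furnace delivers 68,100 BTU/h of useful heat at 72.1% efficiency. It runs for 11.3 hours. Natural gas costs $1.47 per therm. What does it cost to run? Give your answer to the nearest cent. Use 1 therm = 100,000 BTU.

Heat delivered = 68,100 BTU/h × 11.3 h = 769,530 BTU
Gas input = 769,530 / 0.721 = 1,067,309 BTU
= 1,067,309 / 100,000 = 10.67 therm
Cost = 10.67 × $1.47/therm = $15.69

$15.69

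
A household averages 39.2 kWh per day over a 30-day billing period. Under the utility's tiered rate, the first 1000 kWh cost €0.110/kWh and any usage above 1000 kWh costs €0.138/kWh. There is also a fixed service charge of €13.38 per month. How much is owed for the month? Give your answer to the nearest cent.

€147.67

Usage = 39.2 kWh/day × 30 days = 1176 kWh
First 1000 kWh × €0.110 = €110.00
Remaining 176 kWh × €0.138 = €24.29
Energy charge = €134.29; + service €13.38 = €147.67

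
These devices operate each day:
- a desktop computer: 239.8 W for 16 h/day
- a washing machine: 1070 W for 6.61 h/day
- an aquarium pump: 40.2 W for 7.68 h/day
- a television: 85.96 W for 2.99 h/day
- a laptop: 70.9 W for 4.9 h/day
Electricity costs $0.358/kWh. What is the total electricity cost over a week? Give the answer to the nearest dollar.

desktop computer: 239.8 W × 16 h × 7 d = 26,858 Wh = 26.86 kWh
washing machine: 1070 W × 6.61 h × 7 d = 49,509 Wh = 49.51 kWh
aquarium pump: 40.2 W × 7.68 h × 7 d = 2,161 Wh = 2.161 kWh
television: 85.96 W × 2.99 h × 7 d = 1,799 Wh = 1.799 kWh
laptop: 70.9 W × 4.9 h × 7 d = 2,432 Wh = 2.432 kWh
Total energy = 26.86 + 49.51 + 2.161 + 1.799 + 2.432 = 82.76 kWh
Cost = 82.76 kWh × $0.358 = $29.63 ≈ $30

$30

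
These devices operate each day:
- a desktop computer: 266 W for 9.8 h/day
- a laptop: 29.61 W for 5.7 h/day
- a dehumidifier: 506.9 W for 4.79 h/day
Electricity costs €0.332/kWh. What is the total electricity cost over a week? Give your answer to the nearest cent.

€12.09

desktop computer: 266 W × 9.8 h × 7 d = 18,248 Wh = 18.25 kWh
laptop: 29.61 W × 5.7 h × 7 d = 1,181 Wh = 1.181 kWh
dehumidifier: 506.9 W × 4.79 h × 7 d = 16,996 Wh = 17 kWh
Total energy = 18.25 + 1.181 + 17 = 36.43 kWh
Cost = 36.43 kWh × €0.332 = €12.09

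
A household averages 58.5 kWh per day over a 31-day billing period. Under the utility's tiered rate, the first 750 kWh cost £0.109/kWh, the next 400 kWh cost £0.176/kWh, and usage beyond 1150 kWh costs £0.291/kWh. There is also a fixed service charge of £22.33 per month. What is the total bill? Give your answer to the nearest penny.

£367.56

Usage = 58.5 kWh/day × 31 days = 1813.5 kWh
First 750 kWh × £0.109 = £81.75
Next 400 kWh × £0.176 = £70.40
Remaining 663.5 kWh × £0.291 = £193.08
Energy charge = £345.23; + service £22.33 = £367.56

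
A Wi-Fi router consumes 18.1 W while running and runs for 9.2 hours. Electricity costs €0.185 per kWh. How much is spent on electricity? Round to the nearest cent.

€0.03

Energy = 18.1 W × 9.2 h = 167 Wh = 0.1665 kWh
Cost = 0.1665 kWh × €0.185/kWh = €0.03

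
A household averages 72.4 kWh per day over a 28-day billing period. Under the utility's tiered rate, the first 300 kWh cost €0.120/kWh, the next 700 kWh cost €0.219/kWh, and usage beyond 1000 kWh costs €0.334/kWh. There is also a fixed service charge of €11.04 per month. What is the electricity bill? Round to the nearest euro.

€543

Usage = 72.4 kWh/day × 28 days = 2027.2 kWh
First 300 kWh × €0.120 = €36.00
Next 700 kWh × €0.219 = €153.30
Remaining 1027.2 kWh × €0.334 = €343.08
Energy charge = €532.38; + service €11.04 = €543.42 ≈ €543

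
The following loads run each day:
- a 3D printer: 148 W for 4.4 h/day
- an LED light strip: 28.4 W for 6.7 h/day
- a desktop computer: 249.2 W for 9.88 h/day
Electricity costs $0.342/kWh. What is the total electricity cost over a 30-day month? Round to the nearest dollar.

$34

3D printer: 148 W × 4.4 h × 30 d = 19,536 Wh = 19.54 kWh
LED light strip: 28.4 W × 6.7 h × 30 d = 5,708 Wh = 5.708 kWh
desktop computer: 249.2 W × 9.88 h × 30 d = 73,863 Wh = 73.86 kWh
Total energy = 19.54 + 5.708 + 73.86 = 99.11 kWh
Cost = 99.11 kWh × $0.342 = $33.89 ≈ $34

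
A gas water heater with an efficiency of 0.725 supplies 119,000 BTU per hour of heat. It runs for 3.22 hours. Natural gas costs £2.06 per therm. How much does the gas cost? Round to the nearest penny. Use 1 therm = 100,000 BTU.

£10.89

Heat delivered = 119,000 BTU/h × 3.22 h = 383,180 BTU
Gas input = 383,180 / 0.725 = 528,524 BTU
= 528,524 / 100,000 = 5.285 therm
Cost = 5.285 × £2.06/therm = £10.89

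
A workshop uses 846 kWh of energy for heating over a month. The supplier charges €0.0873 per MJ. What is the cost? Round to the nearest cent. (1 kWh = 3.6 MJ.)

€265.88

846 kWh × (3.6 MJ/kWh) = 3,046 MJ
Cost = 3,046 MJ × €0.0873/MJ = €265.88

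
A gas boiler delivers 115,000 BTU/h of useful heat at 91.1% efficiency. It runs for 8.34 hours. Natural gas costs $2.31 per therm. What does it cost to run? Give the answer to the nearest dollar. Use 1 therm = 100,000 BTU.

Heat delivered = 115,000 BTU/h × 8.34 h = 959,100 BTU
Gas input = 959,100 / 0.911 = 1,052,799 BTU
= 1,052,799 / 100,000 = 10.53 therm
Cost = 10.53 × $2.31/therm = $24.32 ≈ $24

$24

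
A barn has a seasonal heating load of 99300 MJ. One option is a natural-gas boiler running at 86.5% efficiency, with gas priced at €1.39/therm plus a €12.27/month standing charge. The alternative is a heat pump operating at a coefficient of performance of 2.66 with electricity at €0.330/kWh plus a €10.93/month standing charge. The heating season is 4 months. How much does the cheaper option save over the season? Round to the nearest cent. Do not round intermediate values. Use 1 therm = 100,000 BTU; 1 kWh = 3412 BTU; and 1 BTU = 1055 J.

€1904.46

Heat load = 99300 MJ = 99,300,000,000 J / 1055 = 94,123,223 BTU
Gas: input = 94,123,223 / 0.865 = 108,812,974 BTU = 1,088 therm → 1,088 × €1.39 = €1,512.50; + 4 × €12.27 standing = €1,561.58
Heat pump: 94,123,223 BTU / 3412 = 27,590 kWh heat; / 2.66 = 10,370 kWh in → × €0.330 = €3,422.32; + 4 × €10.93 standing = €3,466.04
Difference = |€1,561.58 − €3,466.04| = €1,904.46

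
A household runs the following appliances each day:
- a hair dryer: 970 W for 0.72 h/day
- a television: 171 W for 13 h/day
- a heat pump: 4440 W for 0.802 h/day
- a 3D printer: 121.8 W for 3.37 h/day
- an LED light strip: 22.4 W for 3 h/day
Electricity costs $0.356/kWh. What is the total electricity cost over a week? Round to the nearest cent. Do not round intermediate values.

$17.34

hair dryer: 970 W × 0.72 h × 7 d = 4,889 Wh = 4.889 kWh
television: 171 W × 13 h × 7 d = 15,561 Wh = 15.56 kWh
heat pump: 4440 W × 0.802 h × 7 d = 24,926 Wh = 24.93 kWh
3D printer: 121.8 W × 3.37 h × 7 d = 2,873 Wh = 2.873 kWh
LED light strip: 22.4 W × 3 h × 7 d = 470 Wh = 0.4704 kWh
Total energy = 4.889 + 15.56 + 24.93 + 2.873 + 0.4704 = 48.72 kWh
Cost = 48.72 kWh × $0.356 = $17.34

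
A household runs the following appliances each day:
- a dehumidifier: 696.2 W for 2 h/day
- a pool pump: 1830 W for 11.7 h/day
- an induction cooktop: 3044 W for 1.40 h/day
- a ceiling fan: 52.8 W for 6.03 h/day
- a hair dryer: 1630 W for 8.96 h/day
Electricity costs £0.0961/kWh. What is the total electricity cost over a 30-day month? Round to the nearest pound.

£121

dehumidifier: 696.2 W × 2 h × 30 d = 41,772 Wh = 41.77 kWh
pool pump: 1830 W × 11.7 h × 30 d = 642,330 Wh = 642.3 kWh
induction cooktop: 3044 W × 1.40 h × 30 d = 127,848 Wh = 127.8 kWh
ceiling fan: 52.8 W × 6.03 h × 30 d = 9,552 Wh = 9.552 kWh
hair dryer: 1630 W × 8.96 h × 30 d = 438,144 Wh = 438.1 kWh
Total energy = 41.77 + 642.3 + 127.8 + 9.552 + 438.1 = 1,260 kWh
Cost = 1,260 kWh × £0.0961 = £121.05 ≈ £121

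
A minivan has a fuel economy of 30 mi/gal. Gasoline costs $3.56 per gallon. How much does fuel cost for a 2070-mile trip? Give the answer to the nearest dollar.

Fuel = 2070 mi / 30 mpg = 69 gal
Cost = 69 gal × $3.56/gal = $245.64 ≈ $246

$246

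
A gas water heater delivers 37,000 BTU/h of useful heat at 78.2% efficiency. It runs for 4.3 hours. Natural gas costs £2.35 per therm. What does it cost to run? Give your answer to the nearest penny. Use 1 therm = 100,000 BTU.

£4.78

Heat delivered = 37,000 BTU/h × 4.3 h = 159,100 BTU
Gas input = 159,100 / 0.782 = 203,453 BTU
= 203,453 / 100,000 = 2.035 therm
Cost = 2.035 × £2.35/therm = £4.78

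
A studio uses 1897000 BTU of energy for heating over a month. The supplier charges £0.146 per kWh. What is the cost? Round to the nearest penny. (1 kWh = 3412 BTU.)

1897000 BTU × (0.00029308 kWh/BTU) = 556 kWh
Cost = 556 kWh × £0.146/kWh = £81.17

£81.17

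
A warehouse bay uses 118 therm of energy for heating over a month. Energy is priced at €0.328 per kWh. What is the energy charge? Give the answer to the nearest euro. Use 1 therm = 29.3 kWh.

118 therm × (29.3 kWh/therm) = 3,457 kWh
Cost = 3,457 kWh × €0.328/kWh = €1,134.03 ≈ €1134

€1134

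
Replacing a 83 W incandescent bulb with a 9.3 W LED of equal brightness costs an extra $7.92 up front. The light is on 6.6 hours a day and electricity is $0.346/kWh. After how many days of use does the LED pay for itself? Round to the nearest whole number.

47 days

Power saved = 83 − 9.3 = 73.7 W
Daily energy saved = 73.7 W × 6.6 h = 486.4 Wh = 0.48642 kWh
Daily savings = 0.48642 × $0.346 = $0.1683
Payback = $7.92 / $0.1683 per day = 47.06 days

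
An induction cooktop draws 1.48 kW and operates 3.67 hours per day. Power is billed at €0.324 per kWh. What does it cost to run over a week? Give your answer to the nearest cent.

Energy = 1480 W × 3.67 h/day × 7 days = 38,021 Wh = 38.02 kWh
Cost = 38.02 kWh × €0.324/kWh = €12.32

€12.32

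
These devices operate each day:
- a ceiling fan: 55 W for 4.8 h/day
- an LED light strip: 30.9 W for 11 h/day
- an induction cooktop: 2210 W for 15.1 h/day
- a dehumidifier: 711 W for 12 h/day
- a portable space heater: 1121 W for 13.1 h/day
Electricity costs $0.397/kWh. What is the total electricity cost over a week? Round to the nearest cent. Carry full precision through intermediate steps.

ceiling fan: 55 W × 4.8 h × 7 d = 1,848 Wh = 1.848 kWh
LED light strip: 30.9 W × 11 h × 7 d = 2,379 Wh = 2.379 kWh
induction cooktop: 2210 W × 15.1 h × 7 d = 233,597 Wh = 233.6 kWh
dehumidifier: 711 W × 12 h × 7 d = 59,724 Wh = 59.72 kWh
portable space heater: 1121 W × 13.1 h × 7 d = 102,796 Wh = 102.8 kWh
Total energy = 1.848 + 2.379 + 233.6 + 59.72 + 102.8 = 400.3 kWh
Cost = 400.3 kWh × $0.397 = $158.94

$158.94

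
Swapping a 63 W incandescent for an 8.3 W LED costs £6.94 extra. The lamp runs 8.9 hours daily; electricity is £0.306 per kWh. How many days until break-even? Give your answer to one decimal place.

Power saved = 63 − 8.3 = 54.7 W
Daily energy saved = 54.7 W × 8.9 h = 486.8 Wh = 0.48683 kWh
Daily savings = 0.48683 × £0.306 = £0.1490
Payback = £6.94 / £0.1490 per day = 46.59 days

46.6 days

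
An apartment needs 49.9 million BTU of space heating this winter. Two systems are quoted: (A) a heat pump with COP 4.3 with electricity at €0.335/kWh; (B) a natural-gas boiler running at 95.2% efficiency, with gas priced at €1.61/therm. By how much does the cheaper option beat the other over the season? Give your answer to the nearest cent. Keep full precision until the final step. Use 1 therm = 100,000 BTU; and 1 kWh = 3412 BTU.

€295.48

Heat load = 49.9 × 10⁶ BTU = 49,900,000 BTU
Gas: input = 49,900,000 / 0.952 = 52,415,966 BTU = 524.2 therm → 524.2 × €1.61 = €843.90
Heat pump: 49,900,000 BTU / 3412 = 14,620 kWh heat; / 4.3 = 3,401 kWh in → × €0.335 = €1,139.38
Difference = |€843.90 − €1,139.38| = €295.48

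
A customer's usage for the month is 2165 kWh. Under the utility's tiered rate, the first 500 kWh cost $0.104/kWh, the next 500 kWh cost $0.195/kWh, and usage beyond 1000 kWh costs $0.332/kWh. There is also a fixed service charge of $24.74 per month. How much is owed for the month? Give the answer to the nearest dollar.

$561

First 500 kWh × $0.104 = $52.00
Next 500 kWh × $0.195 = $97.50
Remaining 1165 kWh × $0.332 = $386.78
Energy charge = $536.28; + service $24.74 = $561.02 ≈ $561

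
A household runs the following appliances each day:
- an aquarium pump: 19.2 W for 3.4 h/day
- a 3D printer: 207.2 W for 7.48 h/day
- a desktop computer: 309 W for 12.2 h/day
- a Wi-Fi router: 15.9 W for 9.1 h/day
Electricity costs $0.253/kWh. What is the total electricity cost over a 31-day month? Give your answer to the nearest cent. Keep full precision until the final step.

$43.37

aquarium pump: 19.2 W × 3.4 h × 31 d = 2,024 Wh = 2.024 kWh
3D printer: 207.2 W × 7.48 h × 31 d = 48,046 Wh = 48.05 kWh
desktop computer: 309 W × 12.2 h × 31 d = 116,864 Wh = 116.9 kWh
Wi-Fi router: 15.9 W × 9.1 h × 31 d = 4,485 Wh = 4.485 kWh
Total energy = 2.024 + 48.05 + 116.9 + 4.485 = 171.4 kWh
Cost = 171.4 kWh × $0.253 = $43.37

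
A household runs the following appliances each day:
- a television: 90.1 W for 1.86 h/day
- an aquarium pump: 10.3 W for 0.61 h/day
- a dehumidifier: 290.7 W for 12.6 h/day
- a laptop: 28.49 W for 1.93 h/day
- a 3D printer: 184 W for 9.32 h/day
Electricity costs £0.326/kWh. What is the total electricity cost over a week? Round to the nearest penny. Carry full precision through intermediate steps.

television: 90.1 W × 1.86 h × 7 d = 1,173 Wh = 1.173 kWh
aquarium pump: 10.3 W × 0.61 h × 7 d = 44 Wh = 0.04398 kWh
dehumidifier: 290.7 W × 12.6 h × 7 d = 25,640 Wh = 25.64 kWh
laptop: 28.49 W × 1.93 h × 7 d = 385 Wh = 0.3849 kWh
3D printer: 184 W × 9.32 h × 7 d = 12,004 Wh = 12 kWh
Total energy = 1.173 + 0.04398 + 25.64 + 0.3849 + 12 = 39.25 kWh
Cost = 39.25 kWh × £0.326 = £12.79

£12.79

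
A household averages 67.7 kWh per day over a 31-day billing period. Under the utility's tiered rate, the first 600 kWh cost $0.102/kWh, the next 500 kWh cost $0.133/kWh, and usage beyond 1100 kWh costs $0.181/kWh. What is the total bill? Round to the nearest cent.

Usage = 67.7 kWh/day × 31 days = 2098.7 kWh
First 600 kWh × $0.102 = $61.20
Next 500 kWh × $0.133 = $66.50
Remaining 998.7 kWh × $0.181 = $180.76
Total = $308.46

$308.46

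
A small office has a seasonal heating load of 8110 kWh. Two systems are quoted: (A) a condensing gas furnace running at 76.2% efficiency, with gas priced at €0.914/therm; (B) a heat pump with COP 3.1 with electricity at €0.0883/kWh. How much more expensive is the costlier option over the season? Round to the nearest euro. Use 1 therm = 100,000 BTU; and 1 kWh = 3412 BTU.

Heat load = 8110 kWh × 3412 = 27,671,320 BTU
Gas: input = 27,671,320 / 0.762 = 36,314,068 BTU = 363.1 therm → 363.1 × €0.914 = €331.91
Heat pump: 27,671,320 BTU / 3412 = 8,110 kWh heat; / 3.1 = 2,616 kWh in → × €0.0883 = €231.00
Difference = |€331.91 − €231.00| = €100.91 ≈ €101

€101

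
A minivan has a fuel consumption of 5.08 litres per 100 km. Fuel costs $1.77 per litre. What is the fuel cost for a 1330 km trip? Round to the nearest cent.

Fuel = 5.08 L/100 km × 1330 km / 100 = 67.56 L
Cost = 67.56 L × $1.77/L = $119.59

$119.59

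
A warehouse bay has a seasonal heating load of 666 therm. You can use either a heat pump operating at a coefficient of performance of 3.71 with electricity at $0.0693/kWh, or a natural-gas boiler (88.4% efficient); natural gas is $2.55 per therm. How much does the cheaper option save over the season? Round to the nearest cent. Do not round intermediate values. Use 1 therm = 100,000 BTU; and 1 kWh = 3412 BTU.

$1556.55

Heat load = 666 therm × 100,000 = 66,600,000 BTU
Gas: input = 66,600,000 / 0.884 = 75,339,367 BTU = 753.4 therm → 753.4 × $2.55 = $1,921.15
Heat pump: 66,600,000 BTU / 3412 = 19,520 kWh heat; / 3.71 = 5,261 kWh in → × $0.0693 = $364.61
Difference = |$1,921.15 − $364.61| = $1,556.55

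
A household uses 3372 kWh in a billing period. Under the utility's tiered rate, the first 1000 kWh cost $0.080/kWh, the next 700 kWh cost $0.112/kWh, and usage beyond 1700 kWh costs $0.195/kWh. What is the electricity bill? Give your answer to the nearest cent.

$484.44

First 1000 kWh × $0.080 = $80.00
Next 700 kWh × $0.112 = $78.40
Remaining 1672 kWh × $0.195 = $326.04
Total = $484.44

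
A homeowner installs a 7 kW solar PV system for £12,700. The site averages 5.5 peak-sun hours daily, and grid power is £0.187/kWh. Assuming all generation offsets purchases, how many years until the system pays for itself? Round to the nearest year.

5 years

Daily generation = 7 kW × 5.5 h = 38.5 kWh
Annual generation = 38.5 × 365 = 14052 kWh
Annual savings = 14052 × £0.187 = £2,627.82
Payback = £12,700 / £2,627.82 = 4.83 years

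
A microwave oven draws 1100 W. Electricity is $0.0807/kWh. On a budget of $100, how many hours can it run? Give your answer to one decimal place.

1126.5 h

Energy budget = $100 / $0.0807 per kWh = 1,239 kWh = 1,239,157 Wh
Runtime = 1,239,157 Wh / 1100 W = 1,127 h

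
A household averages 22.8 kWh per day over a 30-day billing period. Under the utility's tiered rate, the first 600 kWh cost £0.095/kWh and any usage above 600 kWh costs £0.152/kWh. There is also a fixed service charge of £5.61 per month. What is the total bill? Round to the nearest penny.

Usage = 22.8 kWh/day × 30 days = 684 kWh
First 600 kWh × £0.095 = £57.00
Remaining 84 kWh × £0.152 = £12.77
Energy charge = £69.77; + service £5.61 = £75.38

£75.38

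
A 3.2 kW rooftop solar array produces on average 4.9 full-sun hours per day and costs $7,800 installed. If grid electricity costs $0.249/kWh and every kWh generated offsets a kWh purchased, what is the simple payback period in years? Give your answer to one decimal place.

5.5 years

Daily generation = 3.2 kW × 4.9 h = 15.68 kWh
Annual generation = 15.68 × 365 = 5723.2 kWh
Annual savings = 5723.2 × $0.249 = $1,425.08
Payback = $7,800 / $1,425.08 = 5.47 years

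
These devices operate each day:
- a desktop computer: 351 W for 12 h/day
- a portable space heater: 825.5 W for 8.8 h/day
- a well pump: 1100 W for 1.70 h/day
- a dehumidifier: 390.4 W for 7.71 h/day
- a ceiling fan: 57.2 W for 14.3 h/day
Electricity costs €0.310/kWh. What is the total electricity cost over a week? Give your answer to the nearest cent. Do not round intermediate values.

desktop computer: 351 W × 12 h × 7 d = 29,484 Wh = 29.48 kWh
portable space heater: 825.5 W × 8.8 h × 7 d = 50,851 Wh = 50.85 kWh
well pump: 1100 W × 1.70 h × 7 d = 13,090 Wh = 13.09 kWh
dehumidifier: 390.4 W × 7.71 h × 7 d = 21,070 Wh = 21.07 kWh
ceiling fan: 57.2 W × 14.3 h × 7 d = 5,726 Wh = 5.726 kWh
Total energy = 29.48 + 50.85 + 13.09 + 21.07 + 5.726 = 120.2 kWh
Cost = 120.2 kWh × €0.310 = €37.27

€37.27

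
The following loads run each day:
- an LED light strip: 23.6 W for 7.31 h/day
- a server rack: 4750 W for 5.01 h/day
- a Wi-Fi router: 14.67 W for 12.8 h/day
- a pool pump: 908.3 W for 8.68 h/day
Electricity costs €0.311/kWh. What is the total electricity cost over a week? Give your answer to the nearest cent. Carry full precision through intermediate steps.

€69.76

LED light strip: 23.6 W × 7.31 h × 7 d = 1,208 Wh = 1.208 kWh
server rack: 4750 W × 5.01 h × 7 d = 166,582 Wh = 166.6 kWh
Wi-Fi router: 14.67 W × 12.8 h × 7 d = 1,314 Wh = 1.314 kWh
pool pump: 908.3 W × 8.68 h × 7 d = 55,188 Wh = 55.19 kWh
Total energy = 1.208 + 166.6 + 1.314 + 55.19 = 224.3 kWh
Cost = 224.3 kWh × €0.311 = €69.76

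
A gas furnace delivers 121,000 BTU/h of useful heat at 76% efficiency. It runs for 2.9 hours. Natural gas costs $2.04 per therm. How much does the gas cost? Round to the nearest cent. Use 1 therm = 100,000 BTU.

Heat delivered = 121,000 BTU/h × 2.9 h = 350,900 BTU
Gas input = 350,900 / 0.76 = 461,711 BTU
= 461,711 / 100,000 = 4.617 therm
Cost = 4.617 × $2.04/therm = $9.42

$9.42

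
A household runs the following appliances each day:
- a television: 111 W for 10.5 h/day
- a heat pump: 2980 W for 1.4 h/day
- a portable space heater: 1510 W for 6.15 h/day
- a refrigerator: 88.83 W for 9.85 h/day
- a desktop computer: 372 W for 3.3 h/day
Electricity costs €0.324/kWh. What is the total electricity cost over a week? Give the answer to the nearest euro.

€38

television: 111 W × 10.5 h × 7 d = 8,158 Wh = 8.159 kWh
heat pump: 2980 W × 1.4 h × 7 d = 29,204 Wh = 29.2 kWh
portable space heater: 1510 W × 6.15 h × 7 d = 65,006 Wh = 65.01 kWh
refrigerator: 88.83 W × 9.85 h × 7 d = 6,125 Wh = 6.125 kWh
desktop computer: 372 W × 3.3 h × 7 d = 8,593 Wh = 8.593 kWh
Total energy = 8.159 + 29.2 + 65.01 + 6.125 + 8.593 = 117.1 kWh
Cost = 117.1 kWh × €0.324 = €37.94 ≈ €38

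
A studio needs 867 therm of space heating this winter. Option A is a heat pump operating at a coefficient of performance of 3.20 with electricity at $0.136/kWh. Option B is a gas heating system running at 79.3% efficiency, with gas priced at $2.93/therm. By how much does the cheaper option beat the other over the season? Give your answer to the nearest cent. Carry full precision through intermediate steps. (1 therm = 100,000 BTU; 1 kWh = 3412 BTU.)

$2123.48

Heat load = 867 therm × 100,000 = 86,700,000 BTU
Gas: input = 86,700,000 / 0.793 = 109,331,652 BTU = 1,093 therm → 1,093 × $2.93 = $3,203.42
Heat pump: 86,700,000 BTU / 3412 = 25,410 kWh heat; / 3.20 = 7,941 kWh in → × $0.136 = $1,079.94
Difference = |$3,203.42 − $1,079.94| = $2,123.48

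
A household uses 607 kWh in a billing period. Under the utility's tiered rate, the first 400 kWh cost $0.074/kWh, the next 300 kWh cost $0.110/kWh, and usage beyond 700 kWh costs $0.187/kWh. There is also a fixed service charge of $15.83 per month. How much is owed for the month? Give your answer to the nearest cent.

$68.20

First 400 kWh × $0.074 = $29.60
Next 207 kWh × $0.110 = $22.77
Remaining tier: 0 kWh (not reached)
Energy charge = $52.37; + service $15.83 = $68.20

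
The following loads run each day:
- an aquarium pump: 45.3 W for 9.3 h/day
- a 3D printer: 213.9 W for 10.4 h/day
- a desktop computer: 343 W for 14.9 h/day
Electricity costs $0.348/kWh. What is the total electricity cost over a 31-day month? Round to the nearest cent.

aquarium pump: 45.3 W × 9.3 h × 31 d = 13,060 Wh = 13.06 kWh
3D printer: 213.9 W × 10.4 h × 31 d = 68,961 Wh = 68.96 kWh
desktop computer: 343 W × 14.9 h × 31 d = 158,432 Wh = 158.4 kWh
Total energy = 13.06 + 68.96 + 158.4 = 240.5 kWh
Cost = 240.5 kWh × $0.348 = $83.68

$83.68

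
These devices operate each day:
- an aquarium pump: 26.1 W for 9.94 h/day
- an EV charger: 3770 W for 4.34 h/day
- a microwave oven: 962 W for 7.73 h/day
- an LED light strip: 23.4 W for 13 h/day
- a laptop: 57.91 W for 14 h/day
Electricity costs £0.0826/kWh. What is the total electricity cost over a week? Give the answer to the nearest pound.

aquarium pump: 26.1 W × 9.94 h × 7 d = 1,816 Wh = 1.816 kWh
EV charger: 3770 W × 4.34 h × 7 d = 114,533 Wh = 114.5 kWh
microwave oven: 962 W × 7.73 h × 7 d = 52,054 Wh = 52.05 kWh
LED light strip: 23.4 W × 13 h × 7 d = 2,129 Wh = 2.129 kWh
laptop: 57.91 W × 14 h × 7 d = 5,675 Wh = 5.675 kWh
Total energy = 1.816 + 114.5 + 52.05 + 2.129 + 5.675 = 176.2 kWh
Cost = 176.2 kWh × £0.0826 = £14.55 ≈ £15

£15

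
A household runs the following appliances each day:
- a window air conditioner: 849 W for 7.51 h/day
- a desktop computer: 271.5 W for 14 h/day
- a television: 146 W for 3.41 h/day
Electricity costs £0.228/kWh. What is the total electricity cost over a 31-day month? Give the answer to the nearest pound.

window air conditioner: 849 W × 7.51 h × 31 d = 197,656 Wh = 197.7 kWh
desktop computer: 271.5 W × 14 h × 31 d = 117,831 Wh = 117.8 kWh
television: 146 W × 3.41 h × 31 d = 15,434 Wh = 15.43 kWh
Total energy = 197.7 + 117.8 + 15.43 = 330.9 kWh
Cost = 330.9 kWh × £0.228 = £75.45 ≈ £75

£75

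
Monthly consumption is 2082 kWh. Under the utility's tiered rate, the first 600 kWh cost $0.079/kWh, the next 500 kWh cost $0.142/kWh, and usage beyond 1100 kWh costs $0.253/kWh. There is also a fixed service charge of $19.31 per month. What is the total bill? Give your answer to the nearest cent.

First 600 kWh × $0.079 = $47.40
Next 500 kWh × $0.142 = $71.00
Remaining 982 kWh × $0.253 = $248.45
Energy charge = $366.85; + service $19.31 = $386.16

$386.16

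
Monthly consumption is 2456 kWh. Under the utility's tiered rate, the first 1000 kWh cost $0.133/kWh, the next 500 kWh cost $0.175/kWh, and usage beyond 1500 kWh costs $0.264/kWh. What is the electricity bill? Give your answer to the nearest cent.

$472.88

First 1000 kWh × $0.133 = $133.00
Next 500 kWh × $0.175 = $87.50
Remaining 956 kWh × $0.264 = $252.38
Total = $472.88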